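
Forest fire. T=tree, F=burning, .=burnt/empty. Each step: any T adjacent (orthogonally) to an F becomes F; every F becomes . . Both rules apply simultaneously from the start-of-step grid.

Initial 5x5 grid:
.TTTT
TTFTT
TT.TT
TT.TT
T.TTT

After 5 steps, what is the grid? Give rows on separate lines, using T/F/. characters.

Step 1: 3 trees catch fire, 1 burn out
  .TFTT
  TF.FT
  TT.TT
  TT.TT
  T.TTT
Step 2: 6 trees catch fire, 3 burn out
  .F.FT
  F...F
  TF.FT
  TT.TT
  T.TTT
Step 3: 5 trees catch fire, 6 burn out
  ....F
  .....
  F...F
  TF.FT
  T.TTT
Step 4: 3 trees catch fire, 5 burn out
  .....
  .....
  .....
  F...F
  T.TFT
Step 5: 3 trees catch fire, 3 burn out
  .....
  .....
  .....
  .....
  F.F.F

.....
.....
.....
.....
F.F.F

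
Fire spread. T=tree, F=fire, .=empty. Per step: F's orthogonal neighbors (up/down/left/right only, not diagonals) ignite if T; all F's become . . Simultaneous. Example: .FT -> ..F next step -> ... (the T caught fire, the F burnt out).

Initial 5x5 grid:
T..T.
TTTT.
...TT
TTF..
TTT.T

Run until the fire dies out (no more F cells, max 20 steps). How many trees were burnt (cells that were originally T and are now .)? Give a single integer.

Answer: 5

Derivation:
Step 1: +2 fires, +1 burnt (F count now 2)
Step 2: +2 fires, +2 burnt (F count now 2)
Step 3: +1 fires, +2 burnt (F count now 1)
Step 4: +0 fires, +1 burnt (F count now 0)
Fire out after step 4
Initially T: 14, now '.': 16
Total burnt (originally-T cells now '.'): 5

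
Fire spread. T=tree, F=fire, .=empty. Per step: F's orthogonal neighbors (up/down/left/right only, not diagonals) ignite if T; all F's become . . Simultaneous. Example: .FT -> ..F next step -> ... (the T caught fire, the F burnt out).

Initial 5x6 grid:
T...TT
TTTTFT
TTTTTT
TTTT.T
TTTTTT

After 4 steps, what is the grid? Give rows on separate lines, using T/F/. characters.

Step 1: 4 trees catch fire, 1 burn out
  T...FT
  TTTF.F
  TTTTFT
  TTTT.T
  TTTTTT
Step 2: 4 trees catch fire, 4 burn out
  T....F
  TTF...
  TTTF.F
  TTTT.T
  TTTTTT
Step 3: 4 trees catch fire, 4 burn out
  T.....
  TF....
  TTF...
  TTTF.F
  TTTTTT
Step 4: 5 trees catch fire, 4 burn out
  T.....
  F.....
  TF....
  TTF...
  TTTFTF

T.....
F.....
TF....
TTF...
TTTFTF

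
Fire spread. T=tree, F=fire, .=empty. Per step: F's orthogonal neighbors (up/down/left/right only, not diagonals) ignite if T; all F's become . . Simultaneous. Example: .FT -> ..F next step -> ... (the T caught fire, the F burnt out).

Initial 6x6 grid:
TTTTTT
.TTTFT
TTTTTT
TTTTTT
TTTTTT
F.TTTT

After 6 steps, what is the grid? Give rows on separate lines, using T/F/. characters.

Step 1: 5 trees catch fire, 2 burn out
  TTTTFT
  .TTF.F
  TTTTFT
  TTTTTT
  FTTTTT
  ..TTTT
Step 2: 8 trees catch fire, 5 burn out
  TTTF.F
  .TF...
  TTTF.F
  FTTTFT
  .FTTTT
  ..TTTT
Step 3: 9 trees catch fire, 8 burn out
  TTF...
  .F....
  FTF...
  .FTF.F
  ..FTFT
  ..TTTT
Step 4: 7 trees catch fire, 9 burn out
  TF....
  ......
  .F....
  ..F...
  ...F.F
  ..FTFT
Step 5: 3 trees catch fire, 7 burn out
  F.....
  ......
  ......
  ......
  ......
  ...F.F
Step 6: 0 trees catch fire, 3 burn out
  ......
  ......
  ......
  ......
  ......
  ......

......
......
......
......
......
......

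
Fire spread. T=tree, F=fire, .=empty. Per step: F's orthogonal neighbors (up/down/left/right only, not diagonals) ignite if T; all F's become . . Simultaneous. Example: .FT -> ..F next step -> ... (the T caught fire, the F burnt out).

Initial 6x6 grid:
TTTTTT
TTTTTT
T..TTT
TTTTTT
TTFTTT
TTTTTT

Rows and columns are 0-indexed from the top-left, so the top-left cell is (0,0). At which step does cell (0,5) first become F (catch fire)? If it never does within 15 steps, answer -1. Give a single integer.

Step 1: cell (0,5)='T' (+4 fires, +1 burnt)
Step 2: cell (0,5)='T' (+6 fires, +4 burnt)
Step 3: cell (0,5)='T' (+6 fires, +6 burnt)
Step 4: cell (0,5)='T' (+5 fires, +6 burnt)
Step 5: cell (0,5)='T' (+5 fires, +5 burnt)
Step 6: cell (0,5)='T' (+5 fires, +5 burnt)
Step 7: cell (0,5)='F' (+2 fires, +5 burnt)
  -> target ignites at step 7
Step 8: cell (0,5)='.' (+0 fires, +2 burnt)
  fire out at step 8

7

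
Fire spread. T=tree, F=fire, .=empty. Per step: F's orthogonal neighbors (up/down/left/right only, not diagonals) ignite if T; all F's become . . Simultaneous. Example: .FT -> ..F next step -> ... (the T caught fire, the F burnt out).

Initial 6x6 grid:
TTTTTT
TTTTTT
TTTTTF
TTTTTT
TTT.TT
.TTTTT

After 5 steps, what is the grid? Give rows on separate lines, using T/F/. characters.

Step 1: 3 trees catch fire, 1 burn out
  TTTTTT
  TTTTTF
  TTTTF.
  TTTTTF
  TTT.TT
  .TTTTT
Step 2: 5 trees catch fire, 3 burn out
  TTTTTF
  TTTTF.
  TTTF..
  TTTTF.
  TTT.TF
  .TTTTT
Step 3: 6 trees catch fire, 5 burn out
  TTTTF.
  TTTF..
  TTF...
  TTTF..
  TTT.F.
  .TTTTF
Step 4: 5 trees catch fire, 6 burn out
  TTTF..
  TTF...
  TF....
  TTF...
  TTT...
  .TTTF.
Step 5: 6 trees catch fire, 5 burn out
  TTF...
  TF....
  F.....
  TF....
  TTF...
  .TTF..

TTF...
TF....
F.....
TF....
TTF...
.TTF..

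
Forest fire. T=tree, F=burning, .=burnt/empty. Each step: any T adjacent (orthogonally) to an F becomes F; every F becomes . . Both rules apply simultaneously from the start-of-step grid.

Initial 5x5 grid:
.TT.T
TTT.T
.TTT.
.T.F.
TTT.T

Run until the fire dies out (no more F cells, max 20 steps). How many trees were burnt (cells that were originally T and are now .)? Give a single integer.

Answer: 12

Derivation:
Step 1: +1 fires, +1 burnt (F count now 1)
Step 2: +1 fires, +1 burnt (F count now 1)
Step 3: +2 fires, +1 burnt (F count now 2)
Step 4: +3 fires, +2 burnt (F count now 3)
Step 5: +3 fires, +3 burnt (F count now 3)
Step 6: +2 fires, +3 burnt (F count now 2)
Step 7: +0 fires, +2 burnt (F count now 0)
Fire out after step 7
Initially T: 15, now '.': 22
Total burnt (originally-T cells now '.'): 12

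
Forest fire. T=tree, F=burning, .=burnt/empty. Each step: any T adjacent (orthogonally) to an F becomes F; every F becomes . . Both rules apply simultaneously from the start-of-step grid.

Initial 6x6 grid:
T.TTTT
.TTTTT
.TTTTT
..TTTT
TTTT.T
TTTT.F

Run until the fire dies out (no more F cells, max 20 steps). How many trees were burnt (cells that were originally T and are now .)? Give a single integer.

Step 1: +1 fires, +1 burnt (F count now 1)
Step 2: +1 fires, +1 burnt (F count now 1)
Step 3: +2 fires, +1 burnt (F count now 2)
Step 4: +3 fires, +2 burnt (F count now 3)
Step 5: +5 fires, +3 burnt (F count now 5)
Step 6: +5 fires, +5 burnt (F count now 5)
Step 7: +5 fires, +5 burnt (F count now 5)
Step 8: +4 fires, +5 burnt (F count now 4)
Step 9: +1 fires, +4 burnt (F count now 1)
Step 10: +0 fires, +1 burnt (F count now 0)
Fire out after step 10
Initially T: 28, now '.': 35
Total burnt (originally-T cells now '.'): 27

Answer: 27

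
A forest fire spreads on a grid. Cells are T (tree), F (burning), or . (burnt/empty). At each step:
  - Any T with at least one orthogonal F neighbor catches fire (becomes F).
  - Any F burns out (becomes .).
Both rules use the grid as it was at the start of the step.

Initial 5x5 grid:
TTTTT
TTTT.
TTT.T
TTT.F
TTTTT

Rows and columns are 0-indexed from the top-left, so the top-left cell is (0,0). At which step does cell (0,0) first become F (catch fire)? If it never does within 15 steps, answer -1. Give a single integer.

Step 1: cell (0,0)='T' (+2 fires, +1 burnt)
Step 2: cell (0,0)='T' (+1 fires, +2 burnt)
Step 3: cell (0,0)='T' (+1 fires, +1 burnt)
Step 4: cell (0,0)='T' (+2 fires, +1 burnt)
Step 5: cell (0,0)='T' (+3 fires, +2 burnt)
Step 6: cell (0,0)='T' (+3 fires, +3 burnt)
Step 7: cell (0,0)='T' (+4 fires, +3 burnt)
Step 8: cell (0,0)='T' (+3 fires, +4 burnt)
Step 9: cell (0,0)='F' (+2 fires, +3 burnt)
  -> target ignites at step 9
Step 10: cell (0,0)='.' (+0 fires, +2 burnt)
  fire out at step 10

9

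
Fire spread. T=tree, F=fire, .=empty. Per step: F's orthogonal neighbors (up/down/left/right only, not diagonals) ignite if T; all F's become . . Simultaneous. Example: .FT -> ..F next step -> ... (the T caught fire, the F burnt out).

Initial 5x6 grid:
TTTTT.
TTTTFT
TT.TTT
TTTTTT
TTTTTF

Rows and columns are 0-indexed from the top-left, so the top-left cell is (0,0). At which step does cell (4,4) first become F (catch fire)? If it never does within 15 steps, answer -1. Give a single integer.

Step 1: cell (4,4)='F' (+6 fires, +2 burnt)
  -> target ignites at step 1
Step 2: cell (4,4)='.' (+6 fires, +6 burnt)
Step 3: cell (4,4)='.' (+4 fires, +6 burnt)
Step 4: cell (4,4)='.' (+5 fires, +4 burnt)
Step 5: cell (4,4)='.' (+4 fires, +5 burnt)
Step 6: cell (4,4)='.' (+1 fires, +4 burnt)
Step 7: cell (4,4)='.' (+0 fires, +1 burnt)
  fire out at step 7

1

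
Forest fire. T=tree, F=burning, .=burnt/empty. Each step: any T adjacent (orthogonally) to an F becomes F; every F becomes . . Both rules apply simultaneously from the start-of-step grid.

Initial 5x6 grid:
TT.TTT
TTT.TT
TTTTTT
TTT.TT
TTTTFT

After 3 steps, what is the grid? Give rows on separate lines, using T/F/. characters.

Step 1: 3 trees catch fire, 1 burn out
  TT.TTT
  TTT.TT
  TTTTTT
  TTT.FT
  TTTF.F
Step 2: 3 trees catch fire, 3 burn out
  TT.TTT
  TTT.TT
  TTTTFT
  TTT..F
  TTF...
Step 3: 5 trees catch fire, 3 burn out
  TT.TTT
  TTT.FT
  TTTF.F
  TTF...
  TF....

TT.TTT
TTT.FT
TTTF.F
TTF...
TF....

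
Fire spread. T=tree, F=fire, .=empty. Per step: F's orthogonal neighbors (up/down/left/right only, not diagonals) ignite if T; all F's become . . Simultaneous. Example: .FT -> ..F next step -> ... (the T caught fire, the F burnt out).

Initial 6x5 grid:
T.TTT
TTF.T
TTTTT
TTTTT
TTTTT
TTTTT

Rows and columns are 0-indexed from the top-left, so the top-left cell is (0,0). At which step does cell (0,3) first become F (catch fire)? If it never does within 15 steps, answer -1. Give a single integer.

Step 1: cell (0,3)='T' (+3 fires, +1 burnt)
Step 2: cell (0,3)='F' (+5 fires, +3 burnt)
  -> target ignites at step 2
Step 3: cell (0,3)='.' (+7 fires, +5 burnt)
Step 4: cell (0,3)='.' (+6 fires, +7 burnt)
Step 5: cell (0,3)='.' (+4 fires, +6 burnt)
Step 6: cell (0,3)='.' (+2 fires, +4 burnt)
Step 7: cell (0,3)='.' (+0 fires, +2 burnt)
  fire out at step 7

2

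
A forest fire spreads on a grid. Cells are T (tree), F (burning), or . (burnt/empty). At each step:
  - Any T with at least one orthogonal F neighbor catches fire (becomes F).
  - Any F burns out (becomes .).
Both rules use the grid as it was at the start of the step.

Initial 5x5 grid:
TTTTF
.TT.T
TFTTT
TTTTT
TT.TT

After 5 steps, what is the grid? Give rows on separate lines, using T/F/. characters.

Step 1: 6 trees catch fire, 2 burn out
  TTTF.
  .FT.F
  F.FTT
  TFTTT
  TT.TT
Step 2: 8 trees catch fire, 6 burn out
  TFF..
  ..F..
  ...FF
  F.FTT
  TF.TT
Step 3: 4 trees catch fire, 8 burn out
  F....
  .....
  .....
  ...FF
  F..TT
Step 4: 2 trees catch fire, 4 burn out
  .....
  .....
  .....
  .....
  ...FF
Step 5: 0 trees catch fire, 2 burn out
  .....
  .....
  .....
  .....
  .....

.....
.....
.....
.....
.....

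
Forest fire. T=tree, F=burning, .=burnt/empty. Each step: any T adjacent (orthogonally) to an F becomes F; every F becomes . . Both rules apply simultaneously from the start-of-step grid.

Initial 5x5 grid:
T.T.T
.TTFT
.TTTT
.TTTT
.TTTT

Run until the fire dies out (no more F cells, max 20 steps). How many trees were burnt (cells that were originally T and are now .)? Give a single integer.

Step 1: +3 fires, +1 burnt (F count now 3)
Step 2: +6 fires, +3 burnt (F count now 6)
Step 3: +4 fires, +6 burnt (F count now 4)
Step 4: +3 fires, +4 burnt (F count now 3)
Step 5: +1 fires, +3 burnt (F count now 1)
Step 6: +0 fires, +1 burnt (F count now 0)
Fire out after step 6
Initially T: 18, now '.': 24
Total burnt (originally-T cells now '.'): 17

Answer: 17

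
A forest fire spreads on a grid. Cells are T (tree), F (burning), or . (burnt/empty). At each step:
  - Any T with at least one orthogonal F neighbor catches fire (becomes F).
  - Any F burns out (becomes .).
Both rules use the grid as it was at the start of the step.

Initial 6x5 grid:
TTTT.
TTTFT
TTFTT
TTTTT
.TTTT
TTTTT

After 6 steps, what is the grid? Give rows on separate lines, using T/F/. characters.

Step 1: 6 trees catch fire, 2 burn out
  TTTF.
  TTF.F
  TF.FT
  TTFTT
  .TTTT
  TTTTT
Step 2: 7 trees catch fire, 6 burn out
  TTF..
  TF...
  F...F
  TF.FT
  .TFTT
  TTTTT
Step 3: 7 trees catch fire, 7 burn out
  TF...
  F....
  .....
  F...F
  .F.FT
  TTFTT
Step 4: 4 trees catch fire, 7 burn out
  F....
  .....
  .....
  .....
  ....F
  TF.FT
Step 5: 2 trees catch fire, 4 burn out
  .....
  .....
  .....
  .....
  .....
  F...F
Step 6: 0 trees catch fire, 2 burn out
  .....
  .....
  .....
  .....
  .....
  .....

.....
.....
.....
.....
.....
.....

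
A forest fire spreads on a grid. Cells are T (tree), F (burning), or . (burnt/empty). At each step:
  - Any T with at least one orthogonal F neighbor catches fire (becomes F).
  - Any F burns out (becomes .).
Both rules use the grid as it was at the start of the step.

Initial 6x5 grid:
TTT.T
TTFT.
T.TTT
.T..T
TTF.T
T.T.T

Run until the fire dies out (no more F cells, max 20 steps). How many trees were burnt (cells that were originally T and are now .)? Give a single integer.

Answer: 18

Derivation:
Step 1: +6 fires, +2 burnt (F count now 6)
Step 2: +5 fires, +6 burnt (F count now 5)
Step 3: +4 fires, +5 burnt (F count now 4)
Step 4: +1 fires, +4 burnt (F count now 1)
Step 5: +1 fires, +1 burnt (F count now 1)
Step 6: +1 fires, +1 burnt (F count now 1)
Step 7: +0 fires, +1 burnt (F count now 0)
Fire out after step 7
Initially T: 19, now '.': 29
Total burnt (originally-T cells now '.'): 18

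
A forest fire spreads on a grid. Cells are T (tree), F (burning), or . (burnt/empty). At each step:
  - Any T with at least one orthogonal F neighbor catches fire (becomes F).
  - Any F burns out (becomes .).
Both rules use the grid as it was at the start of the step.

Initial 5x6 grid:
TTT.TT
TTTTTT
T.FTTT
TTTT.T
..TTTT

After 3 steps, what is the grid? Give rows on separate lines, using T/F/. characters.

Step 1: 3 trees catch fire, 1 burn out
  TTT.TT
  TTFTTT
  T..FTT
  TTFT.T
  ..TTTT
Step 2: 7 trees catch fire, 3 burn out
  TTF.TT
  TF.FTT
  T...FT
  TF.F.T
  ..FTTT
Step 3: 6 trees catch fire, 7 burn out
  TF..TT
  F...FT
  T....F
  F....T
  ...FTT

TF..TT
F...FT
T....F
F....T
...FTT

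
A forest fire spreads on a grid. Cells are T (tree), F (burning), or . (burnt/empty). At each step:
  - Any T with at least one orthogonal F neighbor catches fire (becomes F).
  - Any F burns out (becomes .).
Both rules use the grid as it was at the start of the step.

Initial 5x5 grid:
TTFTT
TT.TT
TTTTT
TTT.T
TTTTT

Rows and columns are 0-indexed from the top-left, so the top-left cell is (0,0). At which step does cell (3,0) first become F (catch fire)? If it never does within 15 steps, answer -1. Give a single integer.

Step 1: cell (3,0)='T' (+2 fires, +1 burnt)
Step 2: cell (3,0)='T' (+4 fires, +2 burnt)
Step 3: cell (3,0)='T' (+4 fires, +4 burnt)
Step 4: cell (3,0)='T' (+4 fires, +4 burnt)
Step 5: cell (3,0)='F' (+4 fires, +4 burnt)
  -> target ignites at step 5
Step 6: cell (3,0)='.' (+3 fires, +4 burnt)
Step 7: cell (3,0)='.' (+1 fires, +3 burnt)
Step 8: cell (3,0)='.' (+0 fires, +1 burnt)
  fire out at step 8

5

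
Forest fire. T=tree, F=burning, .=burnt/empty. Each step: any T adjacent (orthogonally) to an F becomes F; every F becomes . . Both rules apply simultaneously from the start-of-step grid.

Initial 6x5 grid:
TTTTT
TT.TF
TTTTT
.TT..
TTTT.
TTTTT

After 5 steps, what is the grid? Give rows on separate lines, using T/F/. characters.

Step 1: 3 trees catch fire, 1 burn out
  TTTTF
  TT.F.
  TTTTF
  .TT..
  TTTT.
  TTTTT
Step 2: 2 trees catch fire, 3 burn out
  TTTF.
  TT...
  TTTF.
  .TT..
  TTTT.
  TTTTT
Step 3: 2 trees catch fire, 2 burn out
  TTF..
  TT...
  TTF..
  .TT..
  TTTT.
  TTTTT
Step 4: 3 trees catch fire, 2 burn out
  TF...
  TT...
  TF...
  .TF..
  TTTT.
  TTTTT
Step 5: 5 trees catch fire, 3 burn out
  F....
  TF...
  F....
  .F...
  TTFT.
  TTTTT

F....
TF...
F....
.F...
TTFT.
TTTTT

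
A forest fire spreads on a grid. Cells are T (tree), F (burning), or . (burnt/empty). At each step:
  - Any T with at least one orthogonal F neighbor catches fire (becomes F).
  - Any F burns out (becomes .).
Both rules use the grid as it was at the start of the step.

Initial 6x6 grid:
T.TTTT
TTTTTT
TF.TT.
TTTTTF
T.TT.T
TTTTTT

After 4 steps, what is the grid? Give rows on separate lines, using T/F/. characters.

Step 1: 5 trees catch fire, 2 burn out
  T.TTTT
  TFTTTT
  F..TT.
  TFTTF.
  T.TT.F
  TTTTTT
Step 2: 7 trees catch fire, 5 burn out
  T.TTTT
  F.FTTT
  ...TF.
  F.FF..
  T.TT..
  TTTTTF
Step 3: 9 trees catch fire, 7 burn out
  F.FTTT
  ...FFT
  ...F..
  ......
  F.FF..
  TTTTF.
Step 4: 6 trees catch fire, 9 burn out
  ...FFT
  .....F
  ......
  ......
  ......
  FTFF..

...FFT
.....F
......
......
......
FTFF..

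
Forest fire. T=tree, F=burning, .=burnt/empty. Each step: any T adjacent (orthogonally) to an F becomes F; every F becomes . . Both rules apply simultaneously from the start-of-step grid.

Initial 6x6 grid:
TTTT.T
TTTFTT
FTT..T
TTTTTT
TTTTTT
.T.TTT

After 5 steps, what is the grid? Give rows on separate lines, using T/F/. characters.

Step 1: 6 trees catch fire, 2 burn out
  TTTF.T
  FTF.FT
  .FT..T
  FTTTTT
  TTTTTT
  .T.TTT
Step 2: 7 trees catch fire, 6 burn out
  FTF..T
  .F...F
  ..F..T
  .FTTTT
  FTTTTT
  .T.TTT
Step 3: 5 trees catch fire, 7 burn out
  .F...F
  ......
  .....F
  ..FTTT
  .FTTTT
  .T.TTT
Step 4: 4 trees catch fire, 5 burn out
  ......
  ......
  ......
  ...FTF
  ..FTTT
  .F.TTT
Step 5: 3 trees catch fire, 4 burn out
  ......
  ......
  ......
  ....F.
  ...FTF
  ...TTT

......
......
......
....F.
...FTF
...TTT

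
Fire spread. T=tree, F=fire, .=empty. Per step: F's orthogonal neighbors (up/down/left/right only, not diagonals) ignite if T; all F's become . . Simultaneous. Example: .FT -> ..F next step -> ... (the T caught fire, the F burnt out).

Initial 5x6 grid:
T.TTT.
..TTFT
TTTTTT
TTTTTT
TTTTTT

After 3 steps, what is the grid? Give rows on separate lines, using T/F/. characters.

Step 1: 4 trees catch fire, 1 burn out
  T.TTF.
  ..TF.F
  TTTTFT
  TTTTTT
  TTTTTT
Step 2: 5 trees catch fire, 4 burn out
  T.TF..
  ..F...
  TTTF.F
  TTTTFT
  TTTTTT
Step 3: 5 trees catch fire, 5 burn out
  T.F...
  ......
  TTF...
  TTTF.F
  TTTTFT

T.F...
......
TTF...
TTTF.F
TTTTFT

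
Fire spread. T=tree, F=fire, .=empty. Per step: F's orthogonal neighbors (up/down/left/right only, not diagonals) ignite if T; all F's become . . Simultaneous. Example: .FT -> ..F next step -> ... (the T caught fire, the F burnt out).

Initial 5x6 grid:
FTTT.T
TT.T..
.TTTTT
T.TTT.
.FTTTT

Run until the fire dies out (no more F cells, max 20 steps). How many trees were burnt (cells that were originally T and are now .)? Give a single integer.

Answer: 18

Derivation:
Step 1: +3 fires, +2 burnt (F count now 3)
Step 2: +4 fires, +3 burnt (F count now 4)
Step 3: +5 fires, +4 burnt (F count now 5)
Step 4: +4 fires, +5 burnt (F count now 4)
Step 5: +1 fires, +4 burnt (F count now 1)
Step 6: +1 fires, +1 burnt (F count now 1)
Step 7: +0 fires, +1 burnt (F count now 0)
Fire out after step 7
Initially T: 20, now '.': 28
Total burnt (originally-T cells now '.'): 18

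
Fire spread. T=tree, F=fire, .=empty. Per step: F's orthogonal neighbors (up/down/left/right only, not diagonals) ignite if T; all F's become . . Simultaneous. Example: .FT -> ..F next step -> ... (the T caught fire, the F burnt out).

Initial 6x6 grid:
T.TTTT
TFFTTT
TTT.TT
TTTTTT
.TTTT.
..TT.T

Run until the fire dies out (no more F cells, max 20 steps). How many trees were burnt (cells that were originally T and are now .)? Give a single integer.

Answer: 26

Derivation:
Step 1: +5 fires, +2 burnt (F count now 5)
Step 2: +6 fires, +5 burnt (F count now 6)
Step 3: +7 fires, +6 burnt (F count now 7)
Step 4: +5 fires, +7 burnt (F count now 5)
Step 5: +3 fires, +5 burnt (F count now 3)
Step 6: +0 fires, +3 burnt (F count now 0)
Fire out after step 6
Initially T: 27, now '.': 35
Total burnt (originally-T cells now '.'): 26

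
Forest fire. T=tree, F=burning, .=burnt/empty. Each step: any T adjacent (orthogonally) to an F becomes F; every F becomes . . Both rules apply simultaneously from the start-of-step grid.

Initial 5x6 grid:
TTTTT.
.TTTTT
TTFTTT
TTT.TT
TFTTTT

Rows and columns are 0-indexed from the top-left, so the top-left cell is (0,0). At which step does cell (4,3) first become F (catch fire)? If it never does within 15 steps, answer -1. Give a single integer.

Step 1: cell (4,3)='T' (+7 fires, +2 burnt)
Step 2: cell (4,3)='F' (+7 fires, +7 burnt)
  -> target ignites at step 2
Step 3: cell (4,3)='.' (+6 fires, +7 burnt)
Step 4: cell (4,3)='.' (+5 fires, +6 burnt)
Step 5: cell (4,3)='.' (+0 fires, +5 burnt)
  fire out at step 5

2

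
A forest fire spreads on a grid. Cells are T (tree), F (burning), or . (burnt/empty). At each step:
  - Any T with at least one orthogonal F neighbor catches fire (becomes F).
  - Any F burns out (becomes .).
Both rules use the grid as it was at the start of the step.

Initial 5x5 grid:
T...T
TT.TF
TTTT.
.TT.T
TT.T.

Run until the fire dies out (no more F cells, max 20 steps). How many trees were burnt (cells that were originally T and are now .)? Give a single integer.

Answer: 13

Derivation:
Step 1: +2 fires, +1 burnt (F count now 2)
Step 2: +1 fires, +2 burnt (F count now 1)
Step 3: +1 fires, +1 burnt (F count now 1)
Step 4: +2 fires, +1 burnt (F count now 2)
Step 5: +3 fires, +2 burnt (F count now 3)
Step 6: +2 fires, +3 burnt (F count now 2)
Step 7: +2 fires, +2 burnt (F count now 2)
Step 8: +0 fires, +2 burnt (F count now 0)
Fire out after step 8
Initially T: 15, now '.': 23
Total burnt (originally-T cells now '.'): 13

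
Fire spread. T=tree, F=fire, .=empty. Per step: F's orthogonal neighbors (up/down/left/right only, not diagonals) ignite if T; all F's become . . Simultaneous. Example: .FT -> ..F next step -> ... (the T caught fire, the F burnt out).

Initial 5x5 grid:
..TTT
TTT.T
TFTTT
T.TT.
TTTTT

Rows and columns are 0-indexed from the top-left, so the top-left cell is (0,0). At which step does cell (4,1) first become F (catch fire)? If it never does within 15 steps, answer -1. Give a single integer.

Step 1: cell (4,1)='T' (+3 fires, +1 burnt)
Step 2: cell (4,1)='T' (+5 fires, +3 burnt)
Step 3: cell (4,1)='T' (+5 fires, +5 burnt)
Step 4: cell (4,1)='F' (+4 fires, +5 burnt)
  -> target ignites at step 4
Step 5: cell (4,1)='.' (+2 fires, +4 burnt)
Step 6: cell (4,1)='.' (+0 fires, +2 burnt)
  fire out at step 6

4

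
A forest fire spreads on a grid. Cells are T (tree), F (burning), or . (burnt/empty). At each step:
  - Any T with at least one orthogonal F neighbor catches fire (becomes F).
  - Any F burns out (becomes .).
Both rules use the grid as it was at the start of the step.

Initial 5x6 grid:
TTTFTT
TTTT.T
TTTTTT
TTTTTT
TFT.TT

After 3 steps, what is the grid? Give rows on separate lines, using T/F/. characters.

Step 1: 6 trees catch fire, 2 burn out
  TTF.FT
  TTTF.T
  TTTTTT
  TFTTTT
  F.F.TT
Step 2: 7 trees catch fire, 6 burn out
  TF...F
  TTF..T
  TFTFTT
  F.FTTT
  ....TT
Step 3: 7 trees catch fire, 7 burn out
  F.....
  TF...F
  F.F.FT
  ...FTT
  ....TT

F.....
TF...F
F.F.FT
...FTT
....TT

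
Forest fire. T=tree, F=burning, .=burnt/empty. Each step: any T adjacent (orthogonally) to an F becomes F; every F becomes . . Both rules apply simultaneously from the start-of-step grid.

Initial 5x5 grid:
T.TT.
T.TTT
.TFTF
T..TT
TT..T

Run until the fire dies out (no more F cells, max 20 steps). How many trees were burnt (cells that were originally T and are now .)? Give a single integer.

Step 1: +5 fires, +2 burnt (F count now 5)
Step 2: +4 fires, +5 burnt (F count now 4)
Step 3: +1 fires, +4 burnt (F count now 1)
Step 4: +0 fires, +1 burnt (F count now 0)
Fire out after step 4
Initially T: 15, now '.': 20
Total burnt (originally-T cells now '.'): 10

Answer: 10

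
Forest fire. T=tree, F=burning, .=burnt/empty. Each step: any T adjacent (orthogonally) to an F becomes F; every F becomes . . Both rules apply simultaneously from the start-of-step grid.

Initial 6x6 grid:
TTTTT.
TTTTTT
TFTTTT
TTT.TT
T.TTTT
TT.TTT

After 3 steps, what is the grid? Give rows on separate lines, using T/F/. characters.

Step 1: 4 trees catch fire, 1 burn out
  TTTTT.
  TFTTTT
  F.FTTT
  TFT.TT
  T.TTTT
  TT.TTT
Step 2: 6 trees catch fire, 4 burn out
  TFTTT.
  F.FTTT
  ...FTT
  F.F.TT
  T.TTTT
  TT.TTT
Step 3: 6 trees catch fire, 6 burn out
  F.FTT.
  ...FTT
  ....FT
  ....TT
  F.FTTT
  TT.TTT

F.FTT.
...FTT
....FT
....TT
F.FTTT
TT.TTT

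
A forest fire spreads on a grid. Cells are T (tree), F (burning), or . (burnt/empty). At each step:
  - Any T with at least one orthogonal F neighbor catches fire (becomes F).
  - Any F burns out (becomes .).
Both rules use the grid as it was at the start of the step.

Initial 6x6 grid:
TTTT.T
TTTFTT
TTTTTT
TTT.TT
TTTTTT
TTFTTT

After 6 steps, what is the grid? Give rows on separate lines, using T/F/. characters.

Step 1: 7 trees catch fire, 2 burn out
  TTTF.T
  TTF.FT
  TTTFTT
  TTT.TT
  TTFTTT
  TF.FTT
Step 2: 10 trees catch fire, 7 burn out
  TTF..T
  TF...F
  TTF.FT
  TTF.TT
  TF.FTT
  F...FT
Step 3: 10 trees catch fire, 10 burn out
  TF...F
  F.....
  TF...F
  TF..FT
  F...FT
  .....F
Step 4: 5 trees catch fire, 10 burn out
  F.....
  ......
  F.....
  F....F
  .....F
  ......
Step 5: 0 trees catch fire, 5 burn out
  ......
  ......
  ......
  ......
  ......
  ......
Step 6: 0 trees catch fire, 0 burn out
  ......
  ......
  ......
  ......
  ......
  ......

......
......
......
......
......
......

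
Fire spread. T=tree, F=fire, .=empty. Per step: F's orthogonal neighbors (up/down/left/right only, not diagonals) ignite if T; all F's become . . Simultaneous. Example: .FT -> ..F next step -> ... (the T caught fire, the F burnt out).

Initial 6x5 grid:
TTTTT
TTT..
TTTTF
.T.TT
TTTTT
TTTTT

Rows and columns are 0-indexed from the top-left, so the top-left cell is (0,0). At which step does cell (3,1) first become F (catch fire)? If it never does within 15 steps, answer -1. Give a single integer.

Step 1: cell (3,1)='T' (+2 fires, +1 burnt)
Step 2: cell (3,1)='T' (+3 fires, +2 burnt)
Step 3: cell (3,1)='T' (+4 fires, +3 burnt)
Step 4: cell (3,1)='F' (+6 fires, +4 burnt)
  -> target ignites at step 4
Step 5: cell (3,1)='.' (+5 fires, +6 burnt)
Step 6: cell (3,1)='.' (+4 fires, +5 burnt)
Step 7: cell (3,1)='.' (+1 fires, +4 burnt)
Step 8: cell (3,1)='.' (+0 fires, +1 burnt)
  fire out at step 8

4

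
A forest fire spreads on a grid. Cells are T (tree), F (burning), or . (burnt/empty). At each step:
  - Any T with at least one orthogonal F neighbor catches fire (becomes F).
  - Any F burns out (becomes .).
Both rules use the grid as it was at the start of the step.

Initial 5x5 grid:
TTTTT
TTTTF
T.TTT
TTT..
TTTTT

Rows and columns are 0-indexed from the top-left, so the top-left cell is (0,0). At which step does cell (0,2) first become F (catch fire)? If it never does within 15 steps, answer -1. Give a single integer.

Step 1: cell (0,2)='T' (+3 fires, +1 burnt)
Step 2: cell (0,2)='T' (+3 fires, +3 burnt)
Step 3: cell (0,2)='F' (+3 fires, +3 burnt)
  -> target ignites at step 3
Step 4: cell (0,2)='.' (+3 fires, +3 burnt)
Step 5: cell (0,2)='.' (+4 fires, +3 burnt)
Step 6: cell (0,2)='.' (+3 fires, +4 burnt)
Step 7: cell (0,2)='.' (+2 fires, +3 burnt)
Step 8: cell (0,2)='.' (+0 fires, +2 burnt)
  fire out at step 8

3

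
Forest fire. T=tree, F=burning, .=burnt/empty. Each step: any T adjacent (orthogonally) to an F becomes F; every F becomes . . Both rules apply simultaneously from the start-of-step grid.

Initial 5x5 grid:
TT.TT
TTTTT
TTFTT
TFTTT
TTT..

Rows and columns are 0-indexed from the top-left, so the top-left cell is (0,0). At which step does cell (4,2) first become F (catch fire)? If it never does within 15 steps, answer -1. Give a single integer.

Step 1: cell (4,2)='T' (+6 fires, +2 burnt)
Step 2: cell (4,2)='F' (+7 fires, +6 burnt)
  -> target ignites at step 2
Step 3: cell (4,2)='.' (+5 fires, +7 burnt)
Step 4: cell (4,2)='.' (+2 fires, +5 burnt)
Step 5: cell (4,2)='.' (+0 fires, +2 burnt)
  fire out at step 5

2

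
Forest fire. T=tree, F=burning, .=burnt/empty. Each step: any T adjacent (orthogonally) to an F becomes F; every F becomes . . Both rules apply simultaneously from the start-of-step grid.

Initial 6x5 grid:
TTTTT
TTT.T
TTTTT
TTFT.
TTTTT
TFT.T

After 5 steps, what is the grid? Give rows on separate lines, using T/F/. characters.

Step 1: 7 trees catch fire, 2 burn out
  TTTTT
  TTT.T
  TTFTT
  TF.F.
  TFFTT
  F.F.T
Step 2: 6 trees catch fire, 7 burn out
  TTTTT
  TTF.T
  TF.FT
  F....
  F..FT
  ....T
Step 3: 5 trees catch fire, 6 burn out
  TTFTT
  TF..T
  F...F
  .....
  ....F
  ....T
Step 4: 5 trees catch fire, 5 burn out
  TF.FT
  F...F
  .....
  .....
  .....
  ....F
Step 5: 2 trees catch fire, 5 burn out
  F...F
  .....
  .....
  .....
  .....
  .....

F...F
.....
.....
.....
.....
.....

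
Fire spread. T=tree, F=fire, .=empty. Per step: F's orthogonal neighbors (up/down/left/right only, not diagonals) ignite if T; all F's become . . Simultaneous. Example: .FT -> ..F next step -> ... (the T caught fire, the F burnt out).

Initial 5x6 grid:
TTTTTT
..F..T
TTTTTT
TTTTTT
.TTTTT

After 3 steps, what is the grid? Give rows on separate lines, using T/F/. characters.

Step 1: 2 trees catch fire, 1 burn out
  TTFTTT
  .....T
  TTFTTT
  TTTTTT
  .TTTTT
Step 2: 5 trees catch fire, 2 burn out
  TF.FTT
  .....T
  TF.FTT
  TTFTTT
  .TTTTT
Step 3: 7 trees catch fire, 5 burn out
  F...FT
  .....T
  F...FT
  TF.FTT
  .TFTTT

F...FT
.....T
F...FT
TF.FTT
.TFTTT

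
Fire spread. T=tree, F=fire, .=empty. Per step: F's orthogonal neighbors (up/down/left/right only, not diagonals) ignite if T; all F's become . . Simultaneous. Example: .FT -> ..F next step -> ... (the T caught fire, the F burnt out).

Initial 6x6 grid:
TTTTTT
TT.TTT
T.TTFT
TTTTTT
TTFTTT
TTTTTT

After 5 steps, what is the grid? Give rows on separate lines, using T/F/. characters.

Step 1: 8 trees catch fire, 2 burn out
  TTTTTT
  TT.TFT
  T.TF.F
  TTFTFT
  TF.FTT
  TTFTTT
Step 2: 11 trees catch fire, 8 burn out
  TTTTFT
  TT.F.F
  T.F...
  TF.F.F
  F...FT
  TF.FTT
Step 3: 6 trees catch fire, 11 burn out
  TTTF.F
  TT....
  T.....
  F.....
  .....F
  F...FT
Step 4: 3 trees catch fire, 6 burn out
  TTF...
  TT....
  F.....
  ......
  ......
  .....F
Step 5: 2 trees catch fire, 3 burn out
  TF....
  FT....
  ......
  ......
  ......
  ......

TF....
FT....
......
......
......
......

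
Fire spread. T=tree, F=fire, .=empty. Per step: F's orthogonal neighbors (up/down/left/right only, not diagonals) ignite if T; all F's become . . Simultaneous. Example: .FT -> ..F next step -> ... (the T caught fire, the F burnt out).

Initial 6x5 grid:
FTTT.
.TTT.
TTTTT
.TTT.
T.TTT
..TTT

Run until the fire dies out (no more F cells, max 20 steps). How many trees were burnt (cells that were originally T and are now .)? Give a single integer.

Step 1: +1 fires, +1 burnt (F count now 1)
Step 2: +2 fires, +1 burnt (F count now 2)
Step 3: +3 fires, +2 burnt (F count now 3)
Step 4: +4 fires, +3 burnt (F count now 4)
Step 5: +2 fires, +4 burnt (F count now 2)
Step 6: +3 fires, +2 burnt (F count now 3)
Step 7: +2 fires, +3 burnt (F count now 2)
Step 8: +2 fires, +2 burnt (F count now 2)
Step 9: +1 fires, +2 burnt (F count now 1)
Step 10: +0 fires, +1 burnt (F count now 0)
Fire out after step 10
Initially T: 21, now '.': 29
Total burnt (originally-T cells now '.'): 20

Answer: 20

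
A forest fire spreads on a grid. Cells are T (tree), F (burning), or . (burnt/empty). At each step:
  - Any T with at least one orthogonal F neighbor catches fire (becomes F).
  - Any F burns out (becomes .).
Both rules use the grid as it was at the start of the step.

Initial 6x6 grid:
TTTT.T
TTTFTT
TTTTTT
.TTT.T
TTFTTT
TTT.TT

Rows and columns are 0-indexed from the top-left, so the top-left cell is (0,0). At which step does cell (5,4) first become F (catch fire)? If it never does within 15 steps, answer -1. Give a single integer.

Step 1: cell (5,4)='T' (+8 fires, +2 burnt)
Step 2: cell (5,4)='T' (+10 fires, +8 burnt)
Step 3: cell (5,4)='F' (+8 fires, +10 burnt)
  -> target ignites at step 3
Step 4: cell (5,4)='.' (+4 fires, +8 burnt)
Step 5: cell (5,4)='.' (+0 fires, +4 burnt)
  fire out at step 5

3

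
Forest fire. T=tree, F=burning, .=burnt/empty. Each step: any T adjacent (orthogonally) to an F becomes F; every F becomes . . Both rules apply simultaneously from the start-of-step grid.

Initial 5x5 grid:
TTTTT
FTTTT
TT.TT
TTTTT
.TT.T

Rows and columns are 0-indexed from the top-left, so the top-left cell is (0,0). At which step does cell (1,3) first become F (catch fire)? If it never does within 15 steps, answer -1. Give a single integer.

Step 1: cell (1,3)='T' (+3 fires, +1 burnt)
Step 2: cell (1,3)='T' (+4 fires, +3 burnt)
Step 3: cell (1,3)='F' (+3 fires, +4 burnt)
  -> target ignites at step 3
Step 4: cell (1,3)='.' (+5 fires, +3 burnt)
Step 5: cell (1,3)='.' (+4 fires, +5 burnt)
Step 6: cell (1,3)='.' (+1 fires, +4 burnt)
Step 7: cell (1,3)='.' (+1 fires, +1 burnt)
Step 8: cell (1,3)='.' (+0 fires, +1 burnt)
  fire out at step 8

3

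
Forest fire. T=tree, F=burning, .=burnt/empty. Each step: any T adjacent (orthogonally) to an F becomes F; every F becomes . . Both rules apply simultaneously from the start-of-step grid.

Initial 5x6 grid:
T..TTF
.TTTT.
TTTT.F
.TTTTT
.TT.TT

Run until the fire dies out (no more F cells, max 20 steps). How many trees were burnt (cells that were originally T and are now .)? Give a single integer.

Answer: 19

Derivation:
Step 1: +2 fires, +2 burnt (F count now 2)
Step 2: +4 fires, +2 burnt (F count now 4)
Step 3: +3 fires, +4 burnt (F count now 3)
Step 4: +3 fires, +3 burnt (F count now 3)
Step 5: +4 fires, +3 burnt (F count now 4)
Step 6: +2 fires, +4 burnt (F count now 2)
Step 7: +1 fires, +2 burnt (F count now 1)
Step 8: +0 fires, +1 burnt (F count now 0)
Fire out after step 8
Initially T: 20, now '.': 29
Total burnt (originally-T cells now '.'): 19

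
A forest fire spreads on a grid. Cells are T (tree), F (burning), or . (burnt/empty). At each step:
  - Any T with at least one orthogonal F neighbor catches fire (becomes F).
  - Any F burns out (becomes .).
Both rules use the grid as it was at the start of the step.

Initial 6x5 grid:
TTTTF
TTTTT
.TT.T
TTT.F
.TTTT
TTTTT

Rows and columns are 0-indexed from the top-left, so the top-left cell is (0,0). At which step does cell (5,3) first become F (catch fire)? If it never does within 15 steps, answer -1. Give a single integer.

Step 1: cell (5,3)='T' (+4 fires, +2 burnt)
Step 2: cell (5,3)='T' (+4 fires, +4 burnt)
Step 3: cell (5,3)='F' (+4 fires, +4 burnt)
  -> target ignites at step 3
Step 4: cell (5,3)='.' (+6 fires, +4 burnt)
Step 5: cell (5,3)='.' (+4 fires, +6 burnt)
Step 6: cell (5,3)='.' (+2 fires, +4 burnt)
Step 7: cell (5,3)='.' (+0 fires, +2 burnt)
  fire out at step 7

3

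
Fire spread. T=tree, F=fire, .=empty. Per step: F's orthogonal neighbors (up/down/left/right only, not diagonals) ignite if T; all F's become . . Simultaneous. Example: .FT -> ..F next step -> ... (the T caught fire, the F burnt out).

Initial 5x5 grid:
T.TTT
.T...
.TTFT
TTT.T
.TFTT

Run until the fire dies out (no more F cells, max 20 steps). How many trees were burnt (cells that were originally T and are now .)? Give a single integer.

Step 1: +5 fires, +2 burnt (F count now 5)
Step 2: +4 fires, +5 burnt (F count now 4)
Step 3: +2 fires, +4 burnt (F count now 2)
Step 4: +0 fires, +2 burnt (F count now 0)
Fire out after step 4
Initially T: 15, now '.': 21
Total burnt (originally-T cells now '.'): 11

Answer: 11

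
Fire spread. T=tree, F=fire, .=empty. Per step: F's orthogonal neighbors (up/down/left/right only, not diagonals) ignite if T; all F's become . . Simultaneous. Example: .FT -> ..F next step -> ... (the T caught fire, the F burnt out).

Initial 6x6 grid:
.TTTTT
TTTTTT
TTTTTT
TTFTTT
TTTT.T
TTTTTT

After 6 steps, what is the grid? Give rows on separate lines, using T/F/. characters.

Step 1: 4 trees catch fire, 1 burn out
  .TTTTT
  TTTTTT
  TTFTTT
  TF.FTT
  TTFT.T
  TTTTTT
Step 2: 8 trees catch fire, 4 burn out
  .TTTTT
  TTFTTT
  TF.FTT
  F...FT
  TF.F.T
  TTFTTT
Step 3: 9 trees catch fire, 8 burn out
  .TFTTT
  TF.FTT
  F...FT
  .....F
  F....T
  TF.FTT
Step 4: 8 trees catch fire, 9 burn out
  .F.FTT
  F...FT
  .....F
  ......
  .....F
  F...FT
Step 5: 3 trees catch fire, 8 burn out
  ....FT
  .....F
  ......
  ......
  ......
  .....F
Step 6: 1 trees catch fire, 3 burn out
  .....F
  ......
  ......
  ......
  ......
  ......

.....F
......
......
......
......
......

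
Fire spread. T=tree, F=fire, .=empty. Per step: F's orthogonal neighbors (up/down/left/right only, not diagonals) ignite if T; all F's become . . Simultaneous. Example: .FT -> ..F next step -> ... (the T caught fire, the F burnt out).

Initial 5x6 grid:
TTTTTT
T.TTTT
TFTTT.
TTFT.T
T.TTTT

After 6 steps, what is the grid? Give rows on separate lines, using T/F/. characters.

Step 1: 5 trees catch fire, 2 burn out
  TTTTTT
  T.TTTT
  F.FTT.
  TF.F.T
  T.FTTT
Step 2: 5 trees catch fire, 5 burn out
  TTTTTT
  F.FTTT
  ...FT.
  F....T
  T..FTT
Step 3: 6 trees catch fire, 5 burn out
  FTFTTT
  ...FTT
  ....F.
  .....T
  F...FT
Step 4: 4 trees catch fire, 6 burn out
  .F.FTT
  ....FT
  ......
  .....T
  .....F
Step 5: 3 trees catch fire, 4 burn out
  ....FT
  .....F
  ......
  .....F
  ......
Step 6: 1 trees catch fire, 3 burn out
  .....F
  ......
  ......
  ......
  ......

.....F
......
......
......
......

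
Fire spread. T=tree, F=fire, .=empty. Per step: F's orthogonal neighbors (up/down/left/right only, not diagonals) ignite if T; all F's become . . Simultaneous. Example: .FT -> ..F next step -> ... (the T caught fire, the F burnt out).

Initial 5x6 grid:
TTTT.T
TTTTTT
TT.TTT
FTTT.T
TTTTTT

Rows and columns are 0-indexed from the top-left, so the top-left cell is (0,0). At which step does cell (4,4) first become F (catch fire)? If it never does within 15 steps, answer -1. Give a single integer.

Step 1: cell (4,4)='T' (+3 fires, +1 burnt)
Step 2: cell (4,4)='T' (+4 fires, +3 burnt)
Step 3: cell (4,4)='T' (+4 fires, +4 burnt)
Step 4: cell (4,4)='T' (+4 fires, +4 burnt)
Step 5: cell (4,4)='F' (+4 fires, +4 burnt)
  -> target ignites at step 5
Step 6: cell (4,4)='.' (+4 fires, +4 burnt)
Step 7: cell (4,4)='.' (+2 fires, +4 burnt)
Step 8: cell (4,4)='.' (+1 fires, +2 burnt)
Step 9: cell (4,4)='.' (+0 fires, +1 burnt)
  fire out at step 9

5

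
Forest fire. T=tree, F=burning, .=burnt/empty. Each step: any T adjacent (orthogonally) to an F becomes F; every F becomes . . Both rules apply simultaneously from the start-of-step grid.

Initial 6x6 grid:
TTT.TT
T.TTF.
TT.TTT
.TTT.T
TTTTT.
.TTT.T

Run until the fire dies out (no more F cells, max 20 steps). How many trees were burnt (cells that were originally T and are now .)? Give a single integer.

Step 1: +3 fires, +1 burnt (F count now 3)
Step 2: +4 fires, +3 burnt (F count now 4)
Step 3: +3 fires, +4 burnt (F count now 3)
Step 4: +3 fires, +3 burnt (F count now 3)
Step 5: +5 fires, +3 burnt (F count now 5)
Step 6: +4 fires, +5 burnt (F count now 4)
Step 7: +3 fires, +4 burnt (F count now 3)
Step 8: +0 fires, +3 burnt (F count now 0)
Fire out after step 8
Initially T: 26, now '.': 35
Total burnt (originally-T cells now '.'): 25

Answer: 25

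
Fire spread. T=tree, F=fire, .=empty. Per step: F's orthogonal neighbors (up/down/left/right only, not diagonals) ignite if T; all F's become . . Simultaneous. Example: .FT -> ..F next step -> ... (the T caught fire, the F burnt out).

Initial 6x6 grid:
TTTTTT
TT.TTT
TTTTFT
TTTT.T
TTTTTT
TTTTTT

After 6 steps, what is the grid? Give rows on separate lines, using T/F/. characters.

Step 1: 3 trees catch fire, 1 burn out
  TTTTTT
  TT.TFT
  TTTF.F
  TTTT.T
  TTTTTT
  TTTTTT
Step 2: 6 trees catch fire, 3 burn out
  TTTTFT
  TT.F.F
  TTF...
  TTTF.F
  TTTTTT
  TTTTTT
Step 3: 6 trees catch fire, 6 burn out
  TTTF.F
  TT....
  TF....
  TTF...
  TTTFTF
  TTTTTT
Step 4: 8 trees catch fire, 6 burn out
  TTF...
  TF....
  F.....
  TF....
  TTF.F.
  TTTFTF
Step 5: 6 trees catch fire, 8 burn out
  TF....
  F.....
  ......
  F.....
  TF....
  TTF.F.
Step 6: 3 trees catch fire, 6 burn out
  F.....
  ......
  ......
  ......
  F.....
  TF....

F.....
......
......
......
F.....
TF....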